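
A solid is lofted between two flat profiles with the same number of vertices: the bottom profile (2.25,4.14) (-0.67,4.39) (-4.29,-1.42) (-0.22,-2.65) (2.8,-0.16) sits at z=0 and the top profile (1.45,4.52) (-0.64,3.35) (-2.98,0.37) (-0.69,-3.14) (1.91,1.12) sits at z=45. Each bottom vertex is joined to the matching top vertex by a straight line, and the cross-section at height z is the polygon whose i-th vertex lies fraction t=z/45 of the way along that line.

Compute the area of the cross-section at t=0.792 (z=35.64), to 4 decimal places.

Cross-section at t=0.792: each vertex is (1-t)·p0[i] + t·p1[i].
  v1: (1-0.792)·(2.25,4.14) + 0.792·(1.45,4.52) = (1.6164,4.4410)
  v2: (1-0.792)·(-0.67,4.39) + 0.792·(-0.64,3.35) = (-0.6462,3.5663)
  v3: (1-0.792)·(-4.29,-1.42) + 0.792·(-2.98,0.37) = (-3.2525,-0.0023)
  v4: (1-0.792)·(-0.22,-2.65) + 0.792·(-0.69,-3.14) = (-0.5922,-3.0381)
  v5: (1-0.792)·(2.8,-0.16) + 0.792·(1.91,1.12) = (2.0951,0.8538)
Shoelace sum Σ(x_i·y_{i+1} − x_{i+1}·y_i):
  i=1: 1.6164·3.5663 − -0.6462·4.4410 = +8.6345 (running +8.6345)
  i=2: -0.6462·-0.0023 − -3.2525·3.5663 = +11.6009 (running +20.2354)
  i=3: -3.2525·-3.0381 − -0.5922·-0.0023 = +9.8799 (running +30.1153)
  i=4: -0.5922·0.8538 − 2.0951·-3.0381 = +5.8595 (running +35.9748)
  i=5: 2.0951·4.4410 − 1.6164·0.8538 = +7.9243 (running +43.8992)
Area = |Σ|/2 = |43.8992|/2 = 21.9496

Area at t=0.792: 21.9496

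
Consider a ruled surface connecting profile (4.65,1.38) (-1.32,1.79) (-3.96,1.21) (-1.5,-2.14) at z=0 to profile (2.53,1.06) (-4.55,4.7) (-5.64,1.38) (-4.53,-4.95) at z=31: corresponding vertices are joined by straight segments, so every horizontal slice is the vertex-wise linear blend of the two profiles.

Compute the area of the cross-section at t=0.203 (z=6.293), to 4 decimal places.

Cross-section at t=0.203: each vertex is (1-t)·p0[i] + t·p1[i].
  v1: (1-0.203)·(4.65,1.38) + 0.203·(2.53,1.06) = (4.2196,1.3150)
  v2: (1-0.203)·(-1.32,1.79) + 0.203·(-4.55,4.7) = (-1.9757,2.3807)
  v3: (1-0.203)·(-3.96,1.21) + 0.203·(-5.64,1.38) = (-4.3010,1.2445)
  v4: (1-0.203)·(-1.5,-2.14) + 0.203·(-4.53,-4.95) = (-2.1151,-2.7104)
Shoelace sum Σ(x_i·y_{i+1} − x_{i+1}·y_i):
  i=1: 4.2196·2.3807 − -1.9757·1.3150 = +12.6439 (running +12.6439)
  i=2: -1.9757·1.2445 − -4.3010·2.3807 = +7.7808 (running +20.4248)
  i=3: -4.3010·-2.7104 − -2.1151·1.2445 = +14.2899 (running +34.7147)
  i=4: -2.1151·1.3150 − 4.2196·-2.7104 = +8.6556 (running +43.3703)
Area = |Σ|/2 = |43.3703|/2 = 21.6852

Area at t=0.203: 21.6852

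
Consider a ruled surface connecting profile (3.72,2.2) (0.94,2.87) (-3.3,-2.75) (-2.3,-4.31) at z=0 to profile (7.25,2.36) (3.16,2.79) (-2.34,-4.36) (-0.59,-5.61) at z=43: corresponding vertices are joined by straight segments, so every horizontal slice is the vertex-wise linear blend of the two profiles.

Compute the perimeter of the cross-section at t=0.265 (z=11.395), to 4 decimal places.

Cross-section at t=0.265: each vertex is (1-t)·p0[i] + t·p1[i].
  v1: (1-0.265)·(3.72,2.2) + 0.265·(7.25,2.36) = (4.6555,2.2424)
  v2: (1-0.265)·(0.94,2.87) + 0.265·(3.16,2.79) = (1.5283,2.8488)
  v3: (1-0.265)·(-3.3,-2.75) + 0.265·(-2.34,-4.36) = (-3.0456,-3.1766)
  v4: (1-0.265)·(-2.3,-4.31) + 0.265·(-0.59,-5.61) = (-1.8468,-4.6545)
Perimeter = Σ |v_{i+1} − v_i|:
  edge 1→2: √(-3.1272² + 0.6064²) = 3.1854 (running 3.1854)
  edge 2→3: √(-4.5739² + -6.0254²) = 7.5648 (running 10.7502)
  edge 3→4: √(1.1987² + -1.4778²) = 1.9029 (running 12.6531)
  edge 4→1: √(6.5023² + 6.8969²) = 9.4788 (running 22.1319)
Perimeter = 22.1319

Perimeter at t=0.265: 22.1319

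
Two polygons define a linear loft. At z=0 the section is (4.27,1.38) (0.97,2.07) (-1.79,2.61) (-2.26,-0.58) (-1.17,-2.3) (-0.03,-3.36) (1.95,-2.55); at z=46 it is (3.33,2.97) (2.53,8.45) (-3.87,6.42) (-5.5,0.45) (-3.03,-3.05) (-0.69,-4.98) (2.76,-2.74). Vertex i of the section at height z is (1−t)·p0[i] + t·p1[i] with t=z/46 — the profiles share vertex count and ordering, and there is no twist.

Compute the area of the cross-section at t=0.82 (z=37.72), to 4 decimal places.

Area at t=0.82: 70.7530

Cross-section at t=0.82: each vertex is (1-t)·p0[i] + t·p1[i].
  v1: (1-0.82)·(4.27,1.38) + 0.82·(3.33,2.97) = (3.4992,2.6838)
  v2: (1-0.82)·(0.97,2.07) + 0.82·(2.53,8.45) = (2.2492,7.3016)
  v3: (1-0.82)·(-1.79,2.61) + 0.82·(-3.87,6.42) = (-3.4956,5.7342)
  v4: (1-0.82)·(-2.26,-0.58) + 0.82·(-5.5,0.45) = (-4.9168,0.2646)
  v5: (1-0.82)·(-1.17,-2.3) + 0.82·(-3.03,-3.05) = (-2.6952,-2.9150)
  v6: (1-0.82)·(-0.03,-3.36) + 0.82·(-0.69,-4.98) = (-0.5712,-4.6884)
  v7: (1-0.82)·(1.95,-2.55) + 0.82·(2.76,-2.74) = (2.6142,-2.7058)
Shoelace sum Σ(x_i·y_{i+1} − x_{i+1}·y_i):
  i=1: 3.4992·7.3016 − 2.2492·2.6838 = +19.5134 (running +19.5134)
  i=2: 2.2492·5.7342 − -3.4956·7.3016 = +38.4208 (running +57.9342)
  i=3: -3.4956·0.2646 − -4.9168·5.7342 = +27.2690 (running +85.2032)
  i=4: -4.9168·-2.9150 − -2.6952·0.2646 = +15.0456 (running +100.2488)
  i=5: -2.6952·-4.6884 − -0.5712·-2.9150 = +10.9711 (running +111.2199)
  i=6: -0.5712·-2.7058 − 2.6142·-4.6884 = +13.8020 (running +125.0219)
  i=7: 2.6142·2.6838 − 3.4992·-2.7058 = +16.4841 (running +141.5060)
Area = |Σ|/2 = |141.5060|/2 = 70.7530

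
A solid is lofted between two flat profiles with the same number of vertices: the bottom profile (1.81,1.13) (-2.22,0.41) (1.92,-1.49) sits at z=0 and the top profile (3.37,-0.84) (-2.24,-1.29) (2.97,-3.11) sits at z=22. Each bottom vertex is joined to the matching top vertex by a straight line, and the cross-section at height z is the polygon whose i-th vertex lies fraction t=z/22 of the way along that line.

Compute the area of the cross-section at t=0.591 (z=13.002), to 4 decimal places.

Area at t=0.591: 5.9355

Cross-section at t=0.591: each vertex is (1-t)·p0[i] + t·p1[i].
  v1: (1-0.591)·(1.81,1.13) + 0.591·(3.37,-0.84) = (2.7320,-0.0343)
  v2: (1-0.591)·(-2.22,0.41) + 0.591·(-2.24,-1.29) = (-2.2318,-0.5947)
  v3: (1-0.591)·(1.92,-1.49) + 0.591·(2.97,-3.11) = (2.5406,-2.4474)
Shoelace sum Σ(x_i·y_{i+1} − x_{i+1}·y_i):
  i=1: 2.7320·-0.5947 − -2.2318·-0.0343 = -1.7012 (running -1.7012)
  i=2: -2.2318·-2.4474 − 2.5406·-0.5947 = +6.9731 (running +5.2719)
  i=3: 2.5406·-0.0343 − 2.7320·-2.4474 = +6.5992 (running +11.8711)
Area = |Σ|/2 = |11.8711|/2 = 5.9355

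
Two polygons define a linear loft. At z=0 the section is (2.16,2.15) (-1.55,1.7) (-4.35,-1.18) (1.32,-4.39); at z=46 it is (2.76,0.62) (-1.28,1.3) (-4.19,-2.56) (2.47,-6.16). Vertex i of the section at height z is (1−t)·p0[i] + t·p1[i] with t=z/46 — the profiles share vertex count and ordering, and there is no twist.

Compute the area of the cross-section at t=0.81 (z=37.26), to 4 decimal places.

Area at t=0.81: 30.4657

Cross-section at t=0.81: each vertex is (1-t)·p0[i] + t·p1[i].
  v1: (1-0.81)·(2.16,2.15) + 0.81·(2.76,0.62) = (2.6460,0.9107)
  v2: (1-0.81)·(-1.55,1.7) + 0.81·(-1.28,1.3) = (-1.3313,1.3760)
  v3: (1-0.81)·(-4.35,-1.18) + 0.81·(-4.19,-2.56) = (-4.2204,-2.2978)
  v4: (1-0.81)·(1.32,-4.39) + 0.81·(2.47,-6.16) = (2.2515,-5.8237)
Shoelace sum Σ(x_i·y_{i+1} − x_{i+1}·y_i):
  i=1: 2.6460·1.3760 − -1.3313·0.9107 = +4.8533 (running +4.8533)
  i=2: -1.3313·-2.2978 − -4.2204·1.3760 = +8.8663 (running +13.7196)
  i=3: -4.2204·-5.8237 − 2.2515·-2.2978 = +29.7518 (running +43.4715)
  i=4: 2.2515·0.9107 − 2.6460·-5.8237 = +17.4600 (running +60.9314)
Area = |Σ|/2 = |60.9314|/2 = 30.4657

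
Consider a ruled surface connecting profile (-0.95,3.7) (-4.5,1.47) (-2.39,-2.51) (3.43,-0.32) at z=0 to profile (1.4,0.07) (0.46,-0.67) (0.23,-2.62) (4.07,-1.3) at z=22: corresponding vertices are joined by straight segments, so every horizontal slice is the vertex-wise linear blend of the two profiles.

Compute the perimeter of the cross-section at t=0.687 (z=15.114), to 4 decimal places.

Perimeter at t=0.687: 13.3878

Cross-section at t=0.687: each vertex is (1-t)·p0[i] + t·p1[i].
  v1: (1-0.687)·(-0.95,3.7) + 0.687·(1.4,0.07) = (0.6644,1.2062)
  v2: (1-0.687)·(-4.5,1.47) + 0.687·(0.46,-0.67) = (-1.0925,-0.0002)
  v3: (1-0.687)·(-2.39,-2.51) + 0.687·(0.23,-2.62) = (-0.5901,-2.5856)
  v4: (1-0.687)·(3.43,-0.32) + 0.687·(4.07,-1.3) = (3.8697,-0.9933)
Perimeter = Σ |v_{i+1} − v_i|:
  edge 1→2: √(-1.7569² + -1.2064²) = 2.1312 (running 2.1312)
  edge 2→3: √(0.5024² + -2.5854²) = 2.6338 (running 4.7650)
  edge 3→4: √(4.4597² + 1.5923²) = 4.7355 (running 9.5005)
  edge 4→1: √(-3.2052² + 2.1995²) = 3.8873 (running 13.3878)
Perimeter = 13.3878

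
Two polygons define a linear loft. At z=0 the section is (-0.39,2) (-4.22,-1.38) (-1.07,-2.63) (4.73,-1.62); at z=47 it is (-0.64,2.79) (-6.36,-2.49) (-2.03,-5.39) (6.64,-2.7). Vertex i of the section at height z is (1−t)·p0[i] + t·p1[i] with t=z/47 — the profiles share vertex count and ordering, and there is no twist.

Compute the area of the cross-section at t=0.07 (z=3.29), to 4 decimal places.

Cross-section at t=0.07: each vertex is (1-t)·p0[i] + t·p1[i].
  v1: (1-0.07)·(-0.39,2) + 0.07·(-0.64,2.79) = (-0.4075,2.0553)
  v2: (1-0.07)·(-4.22,-1.38) + 0.07·(-6.36,-2.49) = (-4.3698,-1.4577)
  v3: (1-0.07)·(-1.07,-2.63) + 0.07·(-2.03,-5.39) = (-1.1372,-2.8232)
  v4: (1-0.07)·(4.73,-1.62) + 0.07·(6.64,-2.7) = (4.8637,-1.6956)
Shoelace sum Σ(x_i·y_{i+1} − x_{i+1}·y_i):
  i=1: -0.4075·-1.4577 − -4.3698·2.0553 = +9.5753 (running +9.5753)
  i=2: -4.3698·-2.8232 − -1.1372·-1.4577 = +10.6791 (running +20.2544)
  i=3: -1.1372·-1.6956 − 4.8637·-2.8232 = +15.6594 (running +35.9138)
  i=4: 4.8637·2.0553 − -0.4075·-1.6956 = +9.3054 (running +45.2192)
Area = |Σ|/2 = |45.2192|/2 = 22.6096

Area at t=0.07: 22.6096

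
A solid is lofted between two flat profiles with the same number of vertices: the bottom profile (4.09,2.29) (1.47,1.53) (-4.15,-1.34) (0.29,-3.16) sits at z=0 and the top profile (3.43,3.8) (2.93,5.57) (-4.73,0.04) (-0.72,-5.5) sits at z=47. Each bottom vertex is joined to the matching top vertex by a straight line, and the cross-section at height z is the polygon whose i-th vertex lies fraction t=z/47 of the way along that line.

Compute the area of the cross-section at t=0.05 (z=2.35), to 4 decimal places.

Cross-section at t=0.05: each vertex is (1-t)·p0[i] + t·p1[i].
  v1: (1-0.05)·(4.09,2.29) + 0.05·(3.43,3.8) = (4.0570,2.3655)
  v2: (1-0.05)·(1.47,1.53) + 0.05·(2.93,5.57) = (1.5430,1.7320)
  v3: (1-0.05)·(-4.15,-1.34) + 0.05·(-4.73,0.04) = (-4.1790,-1.2710)
  v4: (1-0.05)·(0.29,-3.16) + 0.05·(-0.72,-5.5) = (0.2395,-3.2770)
Shoelace sum Σ(x_i·y_{i+1} − x_{i+1}·y_i):
  i=1: 4.0570·1.7320 − 1.5430·2.3655 = +3.3768 (running +3.3768)
  i=2: 1.5430·-1.2710 − -4.1790·1.7320 = +5.2769 (running +8.6536)
  i=3: -4.1790·-3.2770 − 0.2395·-1.2710 = +13.9990 (running +22.6526)
  i=4: 0.2395·2.3655 − 4.0570·-3.2770 = +13.8613 (running +36.5139)
Area = |Σ|/2 = |36.5139|/2 = 18.2570

Area at t=0.05: 18.2570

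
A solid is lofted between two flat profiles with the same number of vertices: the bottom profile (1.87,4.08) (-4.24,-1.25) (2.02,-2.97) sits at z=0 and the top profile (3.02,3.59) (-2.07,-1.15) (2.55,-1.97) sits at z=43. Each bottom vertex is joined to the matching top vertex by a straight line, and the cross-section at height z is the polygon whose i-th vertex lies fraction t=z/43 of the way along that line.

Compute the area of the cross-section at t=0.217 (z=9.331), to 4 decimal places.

Cross-section at t=0.217: each vertex is (1-t)·p0[i] + t·p1[i].
  v1: (1-0.217)·(1.87,4.08) + 0.217·(3.02,3.59) = (2.1196,3.9737)
  v2: (1-0.217)·(-4.24,-1.25) + 0.217·(-2.07,-1.15) = (-3.7691,-1.2283)
  v3: (1-0.217)·(2.02,-2.97) + 0.217·(2.55,-1.97) = (2.1350,-2.7530)
Shoelace sum Σ(x_i·y_{i+1} − x_{i+1}·y_i):
  i=1: 2.1196·-1.2283 − -3.7691·3.9737 = +12.3738 (running +12.3738)
  i=2: -3.7691·-2.7530 − 2.1350·-1.2283 = +12.9988 (running +25.3725)
  i=3: 2.1350·3.9737 − 2.1196·-2.7530 = +14.3189 (running +39.6915)
Area = |Σ|/2 = |39.6915|/2 = 19.8457

Area at t=0.217: 19.8457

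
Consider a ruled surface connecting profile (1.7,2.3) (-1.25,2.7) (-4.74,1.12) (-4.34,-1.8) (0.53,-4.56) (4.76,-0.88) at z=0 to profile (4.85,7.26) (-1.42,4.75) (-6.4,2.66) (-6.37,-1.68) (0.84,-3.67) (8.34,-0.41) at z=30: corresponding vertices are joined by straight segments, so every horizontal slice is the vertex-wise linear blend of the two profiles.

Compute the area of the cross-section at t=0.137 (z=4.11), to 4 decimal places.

Area at t=0.137: 50.0001

Cross-section at t=0.137: each vertex is (1-t)·p0[i] + t·p1[i].
  v1: (1-0.137)·(1.7,2.3) + 0.137·(4.85,7.26) = (2.1315,2.9795)
  v2: (1-0.137)·(-1.25,2.7) + 0.137·(-1.42,4.75) = (-1.2733,2.9809)
  v3: (1-0.137)·(-4.74,1.12) + 0.137·(-6.4,2.66) = (-4.9674,1.3310)
  v4: (1-0.137)·(-4.34,-1.8) + 0.137·(-6.37,-1.68) = (-4.6181,-1.7836)
  v5: (1-0.137)·(0.53,-4.56) + 0.137·(0.84,-3.67) = (0.5725,-4.4381)
  v6: (1-0.137)·(4.76,-0.88) + 0.137·(8.34,-0.41) = (5.2505,-0.8156)
Shoelace sum Σ(x_i·y_{i+1} − x_{i+1}·y_i):
  i=1: 2.1315·2.9809 − -1.2733·2.9795 = +10.1476 (running +10.1476)
  i=2: -1.2733·1.3310 − -4.9674·2.9809 = +13.1124 (running +23.2600)
  i=3: -4.9674·-1.7836 − -4.6181·1.3310 = +15.0063 (running +38.2663)
  i=4: -4.6181·-4.4381 − 0.5725·-1.7836 = +21.5165 (running +59.7829)
  i=5: 0.5725·-0.8156 − 5.2505·-4.4381 = +22.8350 (running +82.6179)
  i=6: 5.2505·2.9795 − 2.1315·-0.8156 = +17.3824 (running +100.0002)
Area = |Σ|/2 = |100.0002|/2 = 50.0001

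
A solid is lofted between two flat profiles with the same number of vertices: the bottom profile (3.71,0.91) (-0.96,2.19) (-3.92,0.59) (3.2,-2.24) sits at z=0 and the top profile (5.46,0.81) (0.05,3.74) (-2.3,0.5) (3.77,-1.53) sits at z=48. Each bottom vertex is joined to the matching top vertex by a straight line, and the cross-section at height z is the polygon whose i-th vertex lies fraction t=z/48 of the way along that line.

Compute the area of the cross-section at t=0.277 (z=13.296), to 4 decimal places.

Cross-section at t=0.277: each vertex is (1-t)·p0[i] + t·p1[i].
  v1: (1-0.277)·(3.71,0.91) + 0.277·(5.46,0.81) = (4.1947,0.8823)
  v2: (1-0.277)·(-0.96,2.19) + 0.277·(0.05,3.74) = (-0.6802,2.6193)
  v3: (1-0.277)·(-3.92,0.59) + 0.277·(-2.3,0.5) = (-3.4713,0.5651)
  v4: (1-0.277)·(3.2,-2.24) + 0.277·(3.77,-1.53) = (3.3579,-2.0433)
Shoelace sum Σ(x_i·y_{i+1} − x_{i+1}·y_i):
  i=1: 4.1947·2.6193 − -0.6802·0.8823 = +11.5877 (running +11.5877)
  i=2: -0.6802·0.5651 − -3.4713·2.6193 = +8.7081 (running +20.2958)
  i=3: -3.4713·-2.0433 − 3.3579·0.5651 = +5.1955 (running +25.4912)
  i=4: 3.3579·0.8823 − 4.1947·-2.0433 = +11.5339 (running +37.0252)
Area = |Σ|/2 = |37.0252|/2 = 18.5126

Area at t=0.277: 18.5126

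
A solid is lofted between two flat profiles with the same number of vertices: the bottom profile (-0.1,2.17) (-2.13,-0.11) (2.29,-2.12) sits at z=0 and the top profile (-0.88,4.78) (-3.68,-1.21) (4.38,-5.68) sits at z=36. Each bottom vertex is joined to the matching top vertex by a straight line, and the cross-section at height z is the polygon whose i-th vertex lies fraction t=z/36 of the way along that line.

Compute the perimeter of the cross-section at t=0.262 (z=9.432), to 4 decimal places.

Perimeter at t=0.262: 16.6279

Cross-section at t=0.262: each vertex is (1-t)·p0[i] + t·p1[i].
  v1: (1-0.262)·(-0.1,2.17) + 0.262·(-0.88,4.78) = (-0.3044,2.8538)
  v2: (1-0.262)·(-2.13,-0.11) + 0.262·(-3.68,-1.21) = (-2.5361,-0.3982)
  v3: (1-0.262)·(2.29,-2.12) + 0.262·(4.38,-5.68) = (2.8376,-3.0527)
Perimeter = Σ |v_{i+1} − v_i|:
  edge 1→2: √(-2.2317² + -3.2520²) = 3.9441 (running 3.9441)
  edge 2→3: √(5.3737² + -2.6545²) = 5.9936 (running 9.9377)
  edge 3→1: √(-3.1419² + 5.9065²) = 6.6902 (running 16.6279)
Perimeter = 16.6279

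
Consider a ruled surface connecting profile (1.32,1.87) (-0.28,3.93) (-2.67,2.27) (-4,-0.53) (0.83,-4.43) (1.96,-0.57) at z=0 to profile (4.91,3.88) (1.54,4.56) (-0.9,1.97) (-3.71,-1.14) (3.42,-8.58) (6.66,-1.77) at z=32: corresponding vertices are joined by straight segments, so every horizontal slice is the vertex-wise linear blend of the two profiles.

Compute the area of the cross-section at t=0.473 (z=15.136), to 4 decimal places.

Area at t=0.473: 47.9210

Cross-section at t=0.473: each vertex is (1-t)·p0[i] + t·p1[i].
  v1: (1-0.473)·(1.32,1.87) + 0.473·(4.91,3.88) = (3.0181,2.8207)
  v2: (1-0.473)·(-0.28,3.93) + 0.473·(1.54,4.56) = (0.5809,4.2280)
  v3: (1-0.473)·(-2.67,2.27) + 0.473·(-0.9,1.97) = (-1.8328,2.1281)
  v4: (1-0.473)·(-4,-0.53) + 0.473·(-3.71,-1.14) = (-3.8628,-0.8185)
  v5: (1-0.473)·(0.83,-4.43) + 0.473·(3.42,-8.58) = (2.0551,-6.3929)
  v6: (1-0.473)·(1.96,-0.57) + 0.473·(6.66,-1.77) = (4.1831,-1.1376)
Shoelace sum Σ(x_i·y_{i+1} − x_{i+1}·y_i):
  i=1: 3.0181·4.2280 − 0.5809·2.8207 = +11.1219 (running +11.1219)
  i=2: 0.5809·2.1281 − -1.8328·4.2280 = +8.9851 (running +20.1071)
  i=3: -1.8328·-0.8185 − -3.8628·2.1281 = +9.7207 (running +29.8277)
  i=4: -3.8628·-6.3929 − 2.0551·-0.8185 = +26.3770 (running +56.2048)
  i=5: 2.0551·-1.1376 − 4.1831·-6.3929 = +24.4045 (running +80.6093)
  i=6: 4.1831·2.8207 − 3.0181·-1.1376 = +15.2328 (running +95.8420)
Area = |Σ|/2 = |95.8420|/2 = 47.9210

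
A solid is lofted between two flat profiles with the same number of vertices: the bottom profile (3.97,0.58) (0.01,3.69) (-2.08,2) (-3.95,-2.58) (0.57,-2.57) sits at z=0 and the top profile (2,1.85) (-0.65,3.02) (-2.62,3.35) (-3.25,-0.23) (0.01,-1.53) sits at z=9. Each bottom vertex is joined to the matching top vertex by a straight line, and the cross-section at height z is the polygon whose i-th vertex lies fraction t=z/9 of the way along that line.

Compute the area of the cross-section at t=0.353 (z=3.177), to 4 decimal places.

Area at t=0.353: 24.1888

Cross-section at t=0.353: each vertex is (1-t)·p0[i] + t·p1[i].
  v1: (1-0.353)·(3.97,0.58) + 0.353·(2,1.85) = (3.2746,1.0283)
  v2: (1-0.353)·(0.01,3.69) + 0.353·(-0.65,3.02) = (-0.2230,3.4535)
  v3: (1-0.353)·(-2.08,2) + 0.353·(-2.62,3.35) = (-2.2706,2.4766)
  v4: (1-0.353)·(-3.95,-2.58) + 0.353·(-3.25,-0.23) = (-3.7029,-1.7505)
  v5: (1-0.353)·(0.57,-2.57) + 0.353·(0.01,-1.53) = (0.3723,-2.2029)
Shoelace sum Σ(x_i·y_{i+1} − x_{i+1}·y_i):
  i=1: 3.2746·3.4535 − -0.2230·1.0283 = +11.5381 (running +11.5381)
  i=2: -0.2230·2.4766 − -2.2706·3.4535 = +7.2893 (running +18.8274)
  i=3: -2.2706·-1.7505 − -3.7029·2.4766 = +13.1450 (running +31.9724)
  i=4: -3.7029·-2.2029 − 0.3723·-1.7505 = +8.8088 (running +40.7812)
  i=5: 0.3723·1.0283 − 3.2746·-2.2029 = +7.5964 (running +48.3776)
Area = |Σ|/2 = |48.3776|/2 = 24.1888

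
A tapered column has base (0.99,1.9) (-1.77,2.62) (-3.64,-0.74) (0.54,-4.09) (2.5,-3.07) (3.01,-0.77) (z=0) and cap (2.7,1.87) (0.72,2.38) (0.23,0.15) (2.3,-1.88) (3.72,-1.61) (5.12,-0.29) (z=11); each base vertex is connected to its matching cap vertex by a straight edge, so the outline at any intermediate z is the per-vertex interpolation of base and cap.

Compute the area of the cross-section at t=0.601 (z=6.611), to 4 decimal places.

Cross-section at t=0.601: each vertex is (1-t)·p0[i] + t·p1[i].
  v1: (1-0.601)·(0.99,1.9) + 0.601·(2.7,1.87) = (2.0177,1.8820)
  v2: (1-0.601)·(-1.77,2.62) + 0.601·(0.72,2.38) = (-0.2735,2.4758)
  v3: (1-0.601)·(-3.64,-0.74) + 0.601·(0.23,0.15) = (-1.3141,-0.2051)
  v4: (1-0.601)·(0.54,-4.09) + 0.601·(2.3,-1.88) = (1.5978,-2.7618)
  v5: (1-0.601)·(2.5,-3.07) + 0.601·(3.72,-1.61) = (3.2332,-2.1925)
  v6: (1-0.601)·(3.01,-0.77) + 0.601·(5.12,-0.29) = (4.2781,-0.4815)
Shoelace sum Σ(x_i·y_{i+1} − x_{i+1}·y_i):
  i=1: 2.0177·2.4758 − -0.2735·1.8820 = +5.5101 (running +5.5101)
  i=2: -0.2735·-0.2051 − -1.3141·2.4758 = +3.3096 (running +8.8197)
  i=3: -1.3141·-2.7618 − 1.5978·-0.2051 = +3.9571 (running +12.7767)
  i=4: 1.5978·-2.1925 − 3.2332·-2.7618 = +5.4263 (running +18.2031)
  i=5: 3.2332·-0.4815 − 4.2781·-2.1925 = +7.8231 (running +26.0261)
  i=6: 4.2781·1.8820 − 2.0177·-0.4815 = +9.0228 (running +35.0490)
Area = |Σ|/2 = |35.0490|/2 = 17.5245

Area at t=0.601: 17.5245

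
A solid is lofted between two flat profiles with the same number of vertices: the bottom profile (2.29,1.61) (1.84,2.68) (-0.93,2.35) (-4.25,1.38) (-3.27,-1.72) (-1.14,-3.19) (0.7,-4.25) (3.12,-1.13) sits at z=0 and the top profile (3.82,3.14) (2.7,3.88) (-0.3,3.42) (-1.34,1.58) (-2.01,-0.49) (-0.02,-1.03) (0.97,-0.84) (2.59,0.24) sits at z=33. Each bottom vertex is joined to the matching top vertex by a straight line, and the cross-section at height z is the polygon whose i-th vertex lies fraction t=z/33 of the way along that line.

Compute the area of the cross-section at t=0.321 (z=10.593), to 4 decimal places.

Area at t=0.321: 27.9255

Cross-section at t=0.321: each vertex is (1-t)·p0[i] + t·p1[i].
  v1: (1-0.321)·(2.29,1.61) + 0.321·(3.82,3.14) = (2.7811,2.1011)
  v2: (1-0.321)·(1.84,2.68) + 0.321·(2.7,3.88) = (2.1161,3.0652)
  v3: (1-0.321)·(-0.93,2.35) + 0.321·(-0.3,3.42) = (-0.7278,2.6935)
  v4: (1-0.321)·(-4.25,1.38) + 0.321·(-1.34,1.58) = (-3.3159,1.4442)
  v5: (1-0.321)·(-3.27,-1.72) + 0.321·(-2.01,-0.49) = (-2.8655,-1.3252)
  v6: (1-0.321)·(-1.14,-3.19) + 0.321·(-0.02,-1.03) = (-0.7805,-2.4966)
  v7: (1-0.321)·(0.7,-4.25) + 0.321·(0.97,-0.84) = (0.7867,-3.1554)
  v8: (1-0.321)·(3.12,-1.13) + 0.321·(2.59,0.24) = (2.9499,-0.6902)
Shoelace sum Σ(x_i·y_{i+1} − x_{i+1}·y_i):
  i=1: 2.7811·3.0652 − 2.1161·2.1011 = +4.0786 (running +4.0786)
  i=2: 2.1161·2.6935 − -0.7278·3.0652 = +7.9303 (running +12.0089)
  i=3: -0.7278·1.4442 − -3.3159·2.6935 = +7.8802 (running +19.8891)
  i=4: -3.3159·-1.3252 − -2.8655·1.4442 = +8.5325 (running +28.4216)
  i=5: -2.8655·-2.4966 − -0.7805·-1.3252 = +6.1200 (running +34.5416)
  i=6: -0.7805·-3.1554 − 0.7867·-2.4966 = +4.4268 (running +38.9683)
  i=7: 0.7867·-0.6902 − 2.9499·-3.1554 = +8.7650 (running +47.7334)
  i=8: 2.9499·2.1011 − 2.7811·-0.6902 = +8.1177 (running +55.8510)
Area = |Σ|/2 = |55.8510|/2 = 27.9255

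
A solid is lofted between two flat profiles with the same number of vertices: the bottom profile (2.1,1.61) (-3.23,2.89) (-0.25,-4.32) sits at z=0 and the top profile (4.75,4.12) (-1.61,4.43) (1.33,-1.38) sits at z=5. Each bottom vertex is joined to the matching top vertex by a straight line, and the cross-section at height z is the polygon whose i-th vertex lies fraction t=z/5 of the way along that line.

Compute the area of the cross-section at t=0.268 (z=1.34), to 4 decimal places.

Area at t=0.268: 17.6437

Cross-section at t=0.268: each vertex is (1-t)·p0[i] + t·p1[i].
  v1: (1-0.268)·(2.1,1.61) + 0.268·(4.75,4.12) = (2.8102,2.2827)
  v2: (1-0.268)·(-3.23,2.89) + 0.268·(-1.61,4.43) = (-2.7958,3.3027)
  v3: (1-0.268)·(-0.25,-4.32) + 0.268·(1.33,-1.38) = (0.1734,-3.5321)
Shoelace sum Σ(x_i·y_{i+1} − x_{i+1}·y_i):
  i=1: 2.8102·3.3027 − -2.7958·2.2827 = +15.6633 (running +15.6633)
  i=2: -2.7958·-3.5321 − 0.1734·3.3027 = +9.3023 (running +24.9656)
  i=3: 0.1734·2.2827 − 2.8102·-3.5321 = +10.3218 (running +35.2874)
Area = |Σ|/2 = |35.2874|/2 = 17.6437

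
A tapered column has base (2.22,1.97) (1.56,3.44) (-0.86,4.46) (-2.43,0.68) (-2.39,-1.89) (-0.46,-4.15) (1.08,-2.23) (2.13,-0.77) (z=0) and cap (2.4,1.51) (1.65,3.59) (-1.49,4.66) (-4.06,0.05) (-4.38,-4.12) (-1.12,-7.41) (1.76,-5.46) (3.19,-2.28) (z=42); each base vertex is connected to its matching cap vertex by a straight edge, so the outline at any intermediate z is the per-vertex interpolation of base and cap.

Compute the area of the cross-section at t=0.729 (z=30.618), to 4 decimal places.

Area at t=0.729: 51.8303

Cross-section at t=0.729: each vertex is (1-t)·p0[i] + t·p1[i].
  v1: (1-0.729)·(2.22,1.97) + 0.729·(2.4,1.51) = (2.3512,1.6347)
  v2: (1-0.729)·(1.56,3.44) + 0.729·(1.65,3.59) = (1.6256,3.5494)
  v3: (1-0.729)·(-0.86,4.46) + 0.729·(-1.49,4.66) = (-1.3193,4.6058)
  v4: (1-0.729)·(-2.43,0.68) + 0.729·(-4.06,0.05) = (-3.6183,0.2207)
  v5: (1-0.729)·(-2.39,-1.89) + 0.729·(-4.38,-4.12) = (-3.8407,-3.5157)
  v6: (1-0.729)·(-0.46,-4.15) + 0.729·(-1.12,-7.41) = (-0.9411,-6.5265)
  v7: (1-0.729)·(1.08,-2.23) + 0.729·(1.76,-5.46) = (1.5757,-4.5847)
  v8: (1-0.729)·(2.13,-0.77) + 0.729·(3.19,-2.28) = (2.9027,-1.8708)
Shoelace sum Σ(x_i·y_{i+1} − x_{i+1}·y_i):
  i=1: 2.3512·3.5494 − 1.6256·1.6347 = +5.6880 (running +5.6880)
  i=2: 1.6256·4.6058 − -1.3193·3.5494 = +12.1698 (running +17.8578)
  i=3: -1.3193·0.2207 − -3.6183·4.6058 = +16.3738 (running +34.2316)
  i=4: -3.6183·-3.5157 − -3.8407·0.2207 = +13.5684 (running +47.8000)
  i=5: -3.8407·-6.5265 − -0.9411·-3.5157 = +21.7578 (running +69.5578)
  i=6: -0.9411·-4.5847 − 1.5757·-6.5265 = +14.5988 (running +84.1566)
  i=7: 1.5757·-1.8708 − 2.9027·-4.5847 = +10.3603 (running +94.5169)
  i=8: 2.9027·1.6347 − 2.3512·-1.8708 = +9.1436 (running +103.6605)
Area = |Σ|/2 = |103.6605|/2 = 51.8303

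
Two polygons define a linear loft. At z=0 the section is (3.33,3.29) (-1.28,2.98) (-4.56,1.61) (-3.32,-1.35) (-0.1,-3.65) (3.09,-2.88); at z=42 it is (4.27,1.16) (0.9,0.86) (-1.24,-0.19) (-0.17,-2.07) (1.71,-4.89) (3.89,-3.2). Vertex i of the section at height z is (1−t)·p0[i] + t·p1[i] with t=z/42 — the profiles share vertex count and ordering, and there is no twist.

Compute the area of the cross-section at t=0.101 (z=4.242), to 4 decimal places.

Cross-section at t=0.101: each vertex is (1-t)·p0[i] + t·p1[i].
  v1: (1-0.101)·(3.33,3.29) + 0.101·(4.27,1.16) = (3.4249,3.0749)
  v2: (1-0.101)·(-1.28,2.98) + 0.101·(0.9,0.86) = (-1.0598,2.7659)
  v3: (1-0.101)·(-4.56,1.61) + 0.101·(-1.24,-0.19) = (-4.2247,1.4282)
  v4: (1-0.101)·(-3.32,-1.35) + 0.101·(-0.17,-2.07) = (-3.0019,-1.4227)
  v5: (1-0.101)·(-0.1,-3.65) + 0.101·(1.71,-4.89) = (0.0828,-3.7752)
  v6: (1-0.101)·(3.09,-2.88) + 0.101·(3.89,-3.2) = (3.1708,-2.9123)
Shoelace sum Σ(x_i·y_{i+1} − x_{i+1}·y_i):
  i=1: 3.4249·2.7659 − -1.0598·3.0749 = +12.7318 (running +12.7318)
  i=2: -1.0598·1.4282 − -4.2247·2.7659 = +10.1713 (running +22.9031)
  i=3: -4.2247·-1.4227 − -3.0019·1.4282 = +10.2978 (running +33.2009)
  i=4: -3.0019·-3.7752 − 0.0828·-1.4227 = +11.4505 (running +44.6514)
  i=5: 0.0828·-2.9123 − 3.1708·-3.7752 = +11.7294 (running +56.3808)
  i=6: 3.1708·3.0749 − 3.4249·-2.9123 = +19.7243 (running +76.1051)
Area = |Σ|/2 = |76.1051|/2 = 38.0525

Area at t=0.101: 38.0525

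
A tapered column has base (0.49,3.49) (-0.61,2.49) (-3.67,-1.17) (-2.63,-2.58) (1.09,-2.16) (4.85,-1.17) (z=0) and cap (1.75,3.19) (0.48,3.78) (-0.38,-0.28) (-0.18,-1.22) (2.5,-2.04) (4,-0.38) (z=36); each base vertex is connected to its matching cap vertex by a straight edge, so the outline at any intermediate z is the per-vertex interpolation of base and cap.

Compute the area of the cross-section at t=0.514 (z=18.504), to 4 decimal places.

Area at t=0.514: 21.2637

Cross-section at t=0.514: each vertex is (1-t)·p0[i] + t·p1[i].
  v1: (1-0.514)·(0.49,3.49) + 0.514·(1.75,3.19) = (1.1376,3.3358)
  v2: (1-0.514)·(-0.61,2.49) + 0.514·(0.48,3.78) = (-0.0497,3.1531)
  v3: (1-0.514)·(-3.67,-1.17) + 0.514·(-0.38,-0.28) = (-1.9789,-0.7125)
  v4: (1-0.514)·(-2.63,-2.58) + 0.514·(-0.18,-1.22) = (-1.3707,-1.8810)
  v5: (1-0.514)·(1.09,-2.16) + 0.514·(2.5,-2.04) = (1.8147,-2.0983)
  v6: (1-0.514)·(4.85,-1.17) + 0.514·(4,-0.38) = (4.4131,-0.7639)
Shoelace sum Σ(x_i·y_{i+1} − x_{i+1}·y_i):
  i=1: 1.1376·3.1531 − -0.0497·3.3358 = +3.7530 (running +3.7530)
  i=2: -0.0497·-0.7125 − -1.9789·3.1531 = +6.2752 (running +10.0281)
  i=3: -1.9789·-1.8810 − -1.3707·-0.7125 = +2.7456 (running +12.7738)
  i=4: -1.3707·-2.0983 − 1.8147·-1.8810 = +6.2896 (running +19.0634)
  i=5: 1.8147·-0.7639 − 4.4131·-2.0983 = +7.8737 (running +26.9371)
  i=6: 4.4131·3.3358 − 1.1376·-0.7639 = +15.5903 (running +42.5274)
Area = |Σ|/2 = |42.5274|/2 = 21.2637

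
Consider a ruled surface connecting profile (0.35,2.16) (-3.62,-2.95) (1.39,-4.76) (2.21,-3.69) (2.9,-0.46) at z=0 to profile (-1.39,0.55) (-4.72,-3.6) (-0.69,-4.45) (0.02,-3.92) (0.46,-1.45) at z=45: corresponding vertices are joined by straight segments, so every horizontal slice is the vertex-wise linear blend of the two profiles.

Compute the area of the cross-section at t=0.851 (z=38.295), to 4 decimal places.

Cross-section at t=0.851: each vertex is (1-t)·p0[i] + t·p1[i].
  v1: (1-0.851)·(0.35,2.16) + 0.851·(-1.39,0.55) = (-1.1307,0.7899)
  v2: (1-0.851)·(-3.62,-2.95) + 0.851·(-4.72,-3.6) = (-4.5561,-3.5032)
  v3: (1-0.851)·(1.39,-4.76) + 0.851·(-0.69,-4.45) = (-0.3801,-4.4962)
  v4: (1-0.851)·(2.21,-3.69) + 0.851·(0.02,-3.92) = (0.3463,-3.8857)
  v5: (1-0.851)·(2.9,-0.46) + 0.851·(0.46,-1.45) = (0.8236,-1.3025)
Shoelace sum Σ(x_i·y_{i+1} − x_{i+1}·y_i):
  i=1: -1.1307·-3.5032 − -4.5561·0.7899 = +7.5600 (running +7.5600)
  i=2: -4.5561·-4.4962 − -0.3801·-3.5032 = +19.1536 (running +26.7136)
  i=3: -0.3801·-3.8857 − 0.3463·-4.4962 = +3.0340 (running +29.7475)
  i=4: 0.3463·-1.3025 − 0.8236·-3.8857 = +2.7491 (running +32.4966)
  i=5: 0.8236·0.7899 − -1.1307·-1.3025 = -0.8223 (running +31.6744)
Area = |Σ|/2 = |31.6744|/2 = 15.8372

Area at t=0.851: 15.8372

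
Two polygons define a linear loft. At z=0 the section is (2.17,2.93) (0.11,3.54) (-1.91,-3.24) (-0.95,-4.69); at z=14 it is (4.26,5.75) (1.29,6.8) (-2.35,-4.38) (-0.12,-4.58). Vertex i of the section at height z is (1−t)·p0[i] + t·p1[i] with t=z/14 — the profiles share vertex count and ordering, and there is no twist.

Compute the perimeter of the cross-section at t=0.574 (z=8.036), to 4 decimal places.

Perimeter at t=0.574: 24.2735

Cross-section at t=0.574: each vertex is (1-t)·p0[i] + t·p1[i].
  v1: (1-0.574)·(2.17,2.93) + 0.574·(4.26,5.75) = (3.3697,4.5487)
  v2: (1-0.574)·(0.11,3.54) + 0.574·(1.29,6.8) = (0.7873,5.4112)
  v3: (1-0.574)·(-1.91,-3.24) + 0.574·(-2.35,-4.38) = (-2.1626,-3.8944)
  v4: (1-0.574)·(-0.95,-4.69) + 0.574·(-0.12,-4.58) = (-0.4736,-4.6269)
Perimeter = Σ |v_{i+1} − v_i|:
  edge 1→2: √(-2.5823² + 0.8626²) = 2.7226 (running 2.7226)
  edge 2→3: √(-2.9499² + -9.3056²) = 9.7620 (running 12.4846)
  edge 3→4: √(1.6890² + -0.7325²) = 1.8410 (running 14.3255)
  edge 4→1: √(3.8432² + 9.1755²) = 9.9479 (running 24.2735)
Perimeter = 24.2735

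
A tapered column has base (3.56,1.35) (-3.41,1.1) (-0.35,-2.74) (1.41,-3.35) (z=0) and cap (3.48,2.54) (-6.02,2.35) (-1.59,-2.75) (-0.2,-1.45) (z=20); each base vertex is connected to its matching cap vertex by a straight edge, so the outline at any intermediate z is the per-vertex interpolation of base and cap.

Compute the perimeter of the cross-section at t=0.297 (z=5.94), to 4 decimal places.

Perimeter at t=0.297: 20.0225

Cross-section at t=0.297: each vertex is (1-t)·p0[i] + t·p1[i].
  v1: (1-0.297)·(3.56,1.35) + 0.297·(3.48,2.54) = (3.5362,1.7034)
  v2: (1-0.297)·(-3.41,1.1) + 0.297·(-6.02,2.35) = (-4.1852,1.4712)
  v3: (1-0.297)·(-0.35,-2.74) + 0.297·(-1.59,-2.75) = (-0.7183,-2.7430)
  v4: (1-0.297)·(1.41,-3.35) + 0.297·(-0.2,-1.45) = (0.9318,-2.7857)
Perimeter = Σ |v_{i+1} − v_i|:
  edge 1→2: √(-7.7214² + -0.2322²) = 7.7249 (running 7.7249)
  edge 2→3: √(3.4669² + -4.2142²) = 5.4570 (running 13.1819)
  edge 3→4: √(1.6501² + -0.0427²) = 1.6507 (running 14.8326)
  edge 4→1: √(2.6044² + 4.4891²) = 5.1899 (running 20.0225)
Perimeter = 20.0225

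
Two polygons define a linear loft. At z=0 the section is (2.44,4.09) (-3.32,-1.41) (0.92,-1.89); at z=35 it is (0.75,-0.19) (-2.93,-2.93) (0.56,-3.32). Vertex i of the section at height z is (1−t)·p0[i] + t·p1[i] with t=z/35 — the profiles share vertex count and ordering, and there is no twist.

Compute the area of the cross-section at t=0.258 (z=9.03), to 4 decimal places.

Area at t=0.258: 10.8801

Cross-section at t=0.258: each vertex is (1-t)·p0[i] + t·p1[i].
  v1: (1-0.258)·(2.44,4.09) + 0.258·(0.75,-0.19) = (2.0040,2.9858)
  v2: (1-0.258)·(-3.32,-1.41) + 0.258·(-2.93,-2.93) = (-3.2194,-1.8022)
  v3: (1-0.258)·(0.92,-1.89) + 0.258·(0.56,-3.32) = (0.8271,-2.2589)
Shoelace sum Σ(x_i·y_{i+1} − x_{i+1}·y_i):
  i=1: 2.0040·-1.8022 − -3.2194·2.9858 = +6.0008 (running +6.0008)
  i=2: -3.2194·-2.2589 − 0.8271·-1.8022 = +8.7630 (running +14.7638)
  i=3: 0.8271·2.9858 − 2.0040·-2.2589 = +6.9965 (running +21.7602)
Area = |Σ|/2 = |21.7602|/2 = 10.8801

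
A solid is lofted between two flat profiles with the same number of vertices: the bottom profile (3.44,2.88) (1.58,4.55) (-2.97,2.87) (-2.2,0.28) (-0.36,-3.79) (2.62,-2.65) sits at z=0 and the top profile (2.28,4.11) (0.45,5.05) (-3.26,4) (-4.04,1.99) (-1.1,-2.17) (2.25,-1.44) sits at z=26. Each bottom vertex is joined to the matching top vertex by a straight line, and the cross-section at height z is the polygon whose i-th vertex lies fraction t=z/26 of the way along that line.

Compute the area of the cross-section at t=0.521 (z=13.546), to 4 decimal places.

Area at t=0.521: 34.4854

Cross-section at t=0.521: each vertex is (1-t)·p0[i] + t·p1[i].
  v1: (1-0.521)·(3.44,2.88) + 0.521·(2.28,4.11) = (2.8356,3.5208)
  v2: (1-0.521)·(1.58,4.55) + 0.521·(0.45,5.05) = (0.9913,4.8105)
  v3: (1-0.521)·(-2.97,2.87) + 0.521·(-3.26,4) = (-3.1211,3.4587)
  v4: (1-0.521)·(-2.2,0.28) + 0.521·(-4.04,1.99) = (-3.1586,1.1709)
  v5: (1-0.521)·(-0.36,-3.79) + 0.521·(-1.1,-2.17) = (-0.7455,-2.9460)
  v6: (1-0.521)·(2.62,-2.65) + 0.521·(2.25,-1.44) = (2.4272,-2.0196)
Shoelace sum Σ(x_i·y_{i+1} − x_{i+1}·y_i):
  i=1: 2.8356·4.8105 − 0.9913·3.5208 = +10.1508 (running +10.1508)
  i=2: 0.9913·3.4587 − -3.1211·4.8105 = +18.4425 (running +28.5933)
  i=3: -3.1211·1.1709 − -3.1586·3.4587 = +7.2704 (running +35.8637)
  i=4: -3.1586·-2.9460 − -0.7455·1.1709 = +10.1783 (running +46.0419)
  i=5: -0.7455·-2.0196 − 2.4272·-2.9460 = +8.6563 (running +54.6982)
  i=6: 2.4272·3.5208 − 2.8356·-2.0196 = +14.2727 (running +68.9709)
Area = |Σ|/2 = |68.9709|/2 = 34.4854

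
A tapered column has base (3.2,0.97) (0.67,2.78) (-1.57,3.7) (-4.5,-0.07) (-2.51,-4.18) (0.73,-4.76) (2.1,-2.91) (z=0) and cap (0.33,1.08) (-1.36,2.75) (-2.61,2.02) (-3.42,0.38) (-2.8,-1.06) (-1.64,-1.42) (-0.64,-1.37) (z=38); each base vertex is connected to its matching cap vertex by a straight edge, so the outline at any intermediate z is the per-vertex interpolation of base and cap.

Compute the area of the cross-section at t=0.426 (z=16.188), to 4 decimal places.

Cross-section at t=0.426: each vertex is (1-t)·p0[i] + t·p1[i].
  v1: (1-0.426)·(3.2,0.97) + 0.426·(0.33,1.08) = (1.9774,1.0169)
  v2: (1-0.426)·(0.67,2.78) + 0.426·(-1.36,2.75) = (-0.1948,2.7672)
  v3: (1-0.426)·(-1.57,3.7) + 0.426·(-2.61,2.02) = (-2.0130,2.9843)
  v4: (1-0.426)·(-4.5,-0.07) + 0.426·(-3.42,0.38) = (-4.0399,0.1217)
  v5: (1-0.426)·(-2.51,-4.18) + 0.426·(-2.8,-1.06) = (-2.6335,-2.8509)
  v6: (1-0.426)·(0.73,-4.76) + 0.426·(-1.64,-1.42) = (-0.2796,-3.3372)
  v7: (1-0.426)·(2.1,-2.91) + 0.426·(-0.64,-1.37) = (0.9328,-2.2540)
Shoelace sum Σ(x_i·y_{i+1} − x_{i+1}·y_i):
  i=1: 1.9774·2.7672 − -0.1948·1.0169 = +5.6699 (running +5.6699)
  i=2: -0.1948·2.9843 − -2.0130·2.7672 = +4.9892 (running +10.6591)
  i=3: -2.0130·0.1217 − -4.0399·2.9843 = +11.8114 (running +22.4706)
  i=4: -4.0399·-2.8509 − -2.6335·0.1217 = +11.8378 (running +34.3084)
  i=5: -2.6335·-3.3372 − -0.2796·-2.8509 = +7.9914 (running +42.2998)
  i=6: -0.2796·-2.2540 − 0.9328·-3.3372 = +3.7430 (running +46.0428)
  i=7: 0.9328·1.0169 − 1.9774·-2.2540 = +5.4054 (running +51.4482)
Area = |Σ|/2 = |51.4482|/2 = 25.7241

Area at t=0.426: 25.7241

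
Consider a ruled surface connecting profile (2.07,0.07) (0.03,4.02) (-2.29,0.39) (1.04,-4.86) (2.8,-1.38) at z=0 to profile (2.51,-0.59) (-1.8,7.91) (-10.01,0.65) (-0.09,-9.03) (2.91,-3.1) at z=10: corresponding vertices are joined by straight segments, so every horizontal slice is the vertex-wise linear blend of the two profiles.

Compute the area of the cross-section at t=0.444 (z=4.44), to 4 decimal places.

Area at t=0.444: 52.7993

Cross-section at t=0.444: each vertex is (1-t)·p0[i] + t·p1[i].
  v1: (1-0.444)·(2.07,0.07) + 0.444·(2.51,-0.59) = (2.2654,-0.2230)
  v2: (1-0.444)·(0.03,4.02) + 0.444·(-1.8,7.91) = (-0.7825,5.7472)
  v3: (1-0.444)·(-2.29,0.39) + 0.444·(-10.01,0.65) = (-5.7177,0.5054)
  v4: (1-0.444)·(1.04,-4.86) + 0.444·(-0.09,-9.03) = (0.5383,-6.7115)
  v5: (1-0.444)·(2.8,-1.38) + 0.444·(2.91,-3.1) = (2.8488,-2.1437)
Shoelace sum Σ(x_i·y_{i+1} − x_{i+1}·y_i):
  i=1: 2.2654·5.7472 − -0.7825·-0.2230 = +12.8449 (running +12.8449)
  i=2: -0.7825·0.5054 − -5.7177·5.7472 = +32.4649 (running +45.3098)
  i=3: -5.7177·-6.7115 − 0.5383·0.5054 = +38.1020 (running +83.4118)
  i=4: 0.5383·-2.1437 − 2.8488·-6.7115 = +17.9660 (running +101.3778)
  i=5: 2.8488·-0.2230 − 2.2654·-2.1437 = +4.2208 (running +105.5986)
Area = |Σ|/2 = |105.5986|/2 = 52.7993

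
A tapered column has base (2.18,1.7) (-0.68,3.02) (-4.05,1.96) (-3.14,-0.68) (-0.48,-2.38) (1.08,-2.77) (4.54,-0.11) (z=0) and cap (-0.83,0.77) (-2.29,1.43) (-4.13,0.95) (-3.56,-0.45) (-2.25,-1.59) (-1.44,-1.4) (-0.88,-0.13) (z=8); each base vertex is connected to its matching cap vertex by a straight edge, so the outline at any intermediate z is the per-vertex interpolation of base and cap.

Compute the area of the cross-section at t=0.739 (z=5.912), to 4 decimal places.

Area at t=0.739: 11.0016

Cross-section at t=0.739: each vertex is (1-t)·p0[i] + t·p1[i].
  v1: (1-0.739)·(2.18,1.7) + 0.739·(-0.83,0.77) = (-0.0444,1.0127)
  v2: (1-0.739)·(-0.68,3.02) + 0.739·(-2.29,1.43) = (-1.8698,1.8450)
  v3: (1-0.739)·(-4.05,1.96) + 0.739·(-4.13,0.95) = (-4.1091,1.2136)
  v4: (1-0.739)·(-3.14,-0.68) + 0.739·(-3.56,-0.45) = (-3.4504,-0.5100)
  v5: (1-0.739)·(-0.48,-2.38) + 0.739·(-2.25,-1.59) = (-1.7880,-1.7962)
  v6: (1-0.739)·(1.08,-2.77) + 0.739·(-1.44,-1.4) = (-0.7823,-1.7576)
  v7: (1-0.739)·(4.54,-0.11) + 0.739·(-0.88,-0.13) = (0.5346,-0.1248)
Shoelace sum Σ(x_i·y_{i+1} − x_{i+1}·y_i):
  i=1: -0.0444·1.8450 − -1.8698·1.0127 = +1.8117 (running +1.8117)
  i=2: -1.8698·1.2136 − -4.1091·1.8450 = +5.3121 (running +7.1238)
  i=3: -4.1091·-0.5100 − -3.4504·1.2136 = +6.2832 (running +13.4070)
  i=4: -3.4504·-1.7962 − -1.7880·-0.5100 = +5.2856 (running +18.6926)
  i=5: -1.7880·-1.7576 − -0.7823·-1.7962 = +1.7375 (running +20.4300)
  i=6: -0.7823·-0.1248 − 0.5346·-1.7576 = +1.0372 (running +21.4673)
  i=7: 0.5346·1.0127 − -0.0444·-0.1248 = +0.5359 (running +22.0032)
Area = |Σ|/2 = |22.0032|/2 = 11.0016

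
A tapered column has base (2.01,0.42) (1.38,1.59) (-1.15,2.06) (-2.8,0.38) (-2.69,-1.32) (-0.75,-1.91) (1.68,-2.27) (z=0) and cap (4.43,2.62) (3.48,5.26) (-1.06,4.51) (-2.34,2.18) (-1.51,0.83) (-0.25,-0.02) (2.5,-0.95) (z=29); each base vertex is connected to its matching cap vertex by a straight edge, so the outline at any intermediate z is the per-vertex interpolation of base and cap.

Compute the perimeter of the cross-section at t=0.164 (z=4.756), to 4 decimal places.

Cross-section at t=0.164: each vertex is (1-t)·p0[i] + t·p1[i].
  v1: (1-0.164)·(2.01,0.42) + 0.164·(4.43,2.62) = (2.4069,0.7808)
  v2: (1-0.164)·(1.38,1.59) + 0.164·(3.48,5.26) = (1.7244,2.1919)
  v3: (1-0.164)·(-1.15,2.06) + 0.164·(-1.06,4.51) = (-1.1352,2.4618)
  v4: (1-0.164)·(-2.8,0.38) + 0.164·(-2.34,2.18) = (-2.7246,0.6752)
  v5: (1-0.164)·(-2.69,-1.32) + 0.164·(-1.51,0.83) = (-2.4965,-0.9674)
  v6: (1-0.164)·(-0.75,-1.91) + 0.164·(-0.25,-0.02) = (-0.6680,-1.6000)
  v7: (1-0.164)·(1.68,-2.27) + 0.164·(2.5,-0.95) = (1.8145,-2.0535)
Perimeter = Σ |v_{i+1} − v_i|:
  edge 1→2: √(-0.6825² + 1.4111²) = 1.5675 (running 1.5675)
  edge 2→3: √(-2.8596² + 0.2699²) = 2.8724 (running 4.4398)
  edge 3→4: √(-1.5893² + -1.7866²) = 2.3912 (running 6.8310)
  edge 4→5: √(0.2281² + -1.6426²) = 1.6584 (running 8.4894)
  edge 5→6: √(1.8285² + -0.6326²) = 1.9348 (running 10.4242)
  edge 6→7: √(2.4825² + -0.4535²) = 2.5236 (running 12.9478)
  edge 7→1: √(0.5924² + 2.8343²) = 2.8956 (running 15.8433)
Perimeter = 15.8433

Perimeter at t=0.164: 15.8433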